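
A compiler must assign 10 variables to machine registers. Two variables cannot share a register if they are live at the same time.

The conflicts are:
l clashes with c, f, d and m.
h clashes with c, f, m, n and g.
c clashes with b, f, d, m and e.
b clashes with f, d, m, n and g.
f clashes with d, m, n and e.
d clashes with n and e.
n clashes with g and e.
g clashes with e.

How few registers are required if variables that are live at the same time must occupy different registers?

4

l, c, f, m pairwise conflict, so at least 4 registers are needed.
Using 4 registers: l=4, h=4, c=2, b=4, f=1, d=3, m=3, n=2, g=1, e=4. Every pair that conflicts lands in different registers.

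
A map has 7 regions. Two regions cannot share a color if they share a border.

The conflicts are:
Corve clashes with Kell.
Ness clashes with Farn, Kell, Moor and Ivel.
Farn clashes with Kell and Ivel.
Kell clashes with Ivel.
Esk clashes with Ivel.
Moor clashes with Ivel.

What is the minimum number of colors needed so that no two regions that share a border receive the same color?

Ness, Farn, Kell, Ivel pairwise conflict, so at least 4 colors are needed.
One proper 4-coloring: Corve=1, Ness=3, Farn=4, Kell=2, Esk=2, Moor=2, Ivel=1. Every pair that conflicts lands in different colors.

4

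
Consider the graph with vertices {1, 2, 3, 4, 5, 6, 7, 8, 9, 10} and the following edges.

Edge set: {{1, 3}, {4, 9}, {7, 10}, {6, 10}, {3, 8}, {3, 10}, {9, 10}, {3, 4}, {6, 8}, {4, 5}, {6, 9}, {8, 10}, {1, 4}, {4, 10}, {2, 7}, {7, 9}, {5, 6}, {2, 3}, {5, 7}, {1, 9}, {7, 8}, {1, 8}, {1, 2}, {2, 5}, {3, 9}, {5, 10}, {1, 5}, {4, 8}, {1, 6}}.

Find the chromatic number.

4

3, 4, 8, 10 are pairwise adjacent (a clique of size 4), so at least 4 colors are needed.
4 colors suffice: color a → {1, 10}; color b → {3, 5}; color c → {2, 8, 9}; color d → {4, 6, 7}. Each edge has distinct colors on its endpoints.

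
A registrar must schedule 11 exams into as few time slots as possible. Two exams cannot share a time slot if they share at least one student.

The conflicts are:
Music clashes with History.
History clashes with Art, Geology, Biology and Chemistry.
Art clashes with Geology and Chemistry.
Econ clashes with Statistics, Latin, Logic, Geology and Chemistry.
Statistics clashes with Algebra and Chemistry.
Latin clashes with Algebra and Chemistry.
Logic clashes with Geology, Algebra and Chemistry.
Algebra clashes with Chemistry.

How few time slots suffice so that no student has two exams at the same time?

Econ, Logic, Geology all conflict with each other, so at least 3 time slots are needed.
Using 3 time slots: Music=1, History=2, Art=3, Econ=2, Statistics=3, Latin=3, Logic=3, Geology=1, Biology=1, Algebra=2, Chemistry=1. Each listed conflict is separated.

3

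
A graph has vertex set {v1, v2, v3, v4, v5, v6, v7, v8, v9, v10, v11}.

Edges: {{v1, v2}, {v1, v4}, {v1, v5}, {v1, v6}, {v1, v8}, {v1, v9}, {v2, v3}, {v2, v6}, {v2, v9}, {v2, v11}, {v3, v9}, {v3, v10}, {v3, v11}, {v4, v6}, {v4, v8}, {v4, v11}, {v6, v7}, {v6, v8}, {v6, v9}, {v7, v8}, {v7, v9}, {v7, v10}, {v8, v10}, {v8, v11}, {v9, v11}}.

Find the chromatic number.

4

v1, v2, v6, v9 are mutually adjacent (a clique of size 4), so at least 4 colors are needed.
4 colors suffice: v1=blue, v2=yellow, v3=green, v4=yellow, v5=red, v6=green, v7=blue, v8=red, v9=red, v10=yellow, v11=blue. No two adjacent vertices share a color.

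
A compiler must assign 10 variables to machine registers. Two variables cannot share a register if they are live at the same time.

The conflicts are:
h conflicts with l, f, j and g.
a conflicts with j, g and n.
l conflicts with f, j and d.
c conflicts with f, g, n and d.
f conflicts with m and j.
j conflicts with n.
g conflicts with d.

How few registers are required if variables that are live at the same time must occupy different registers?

4

h, l, f, j are mutually in conflict, so at least 4 registers are needed.
Using 4 registers: h=4, a=3, l=3, c=2, f=1, m=2, j=2, g=1, n=1, d=4. Each listed conflict is separated.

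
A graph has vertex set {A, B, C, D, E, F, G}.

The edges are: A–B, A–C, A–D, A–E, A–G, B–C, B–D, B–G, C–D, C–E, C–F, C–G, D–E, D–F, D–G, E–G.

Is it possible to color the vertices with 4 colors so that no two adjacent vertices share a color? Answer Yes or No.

No

A, B, C, D, G are mutually adjacent (a clique of size 5), so at least 5 colors are needed.
So 4 colors are not enough.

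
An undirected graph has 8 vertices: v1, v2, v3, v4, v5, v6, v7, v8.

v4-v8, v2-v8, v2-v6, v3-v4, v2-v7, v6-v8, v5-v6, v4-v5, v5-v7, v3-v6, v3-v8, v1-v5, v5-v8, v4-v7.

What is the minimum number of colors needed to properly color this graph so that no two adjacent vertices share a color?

3

v4, v5, v7 form a triangle, so at least 3 colors are needed.
3 colors suffice: v1=B, v2=R, v3=R, v4=G, v5=R, v6=G, v7=B, v8=B. No two adjacent vertices share a color.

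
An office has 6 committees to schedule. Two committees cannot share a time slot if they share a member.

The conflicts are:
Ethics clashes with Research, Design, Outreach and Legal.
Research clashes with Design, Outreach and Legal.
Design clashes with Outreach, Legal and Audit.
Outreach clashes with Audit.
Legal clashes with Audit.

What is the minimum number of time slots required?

Ethics, Research, Design, Legal are mutually in conflict, so at least 4 time slots are needed.
4 time slots suffice: time slot 1 → {Design}; time slot 2 → {Outreach, Legal}; time slot 3 → {Research, Audit}; time slot 4 → {Ethics}. Every pair that conflicts lands in different time slots.

4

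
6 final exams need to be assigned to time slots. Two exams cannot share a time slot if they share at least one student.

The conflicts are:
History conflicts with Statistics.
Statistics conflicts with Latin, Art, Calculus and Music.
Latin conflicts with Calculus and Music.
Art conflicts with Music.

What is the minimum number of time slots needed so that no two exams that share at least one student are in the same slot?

3

Statistics, Latin, Calculus all conflict with each other, so at least 3 time slots are needed.
A valid assignment using 3 time slots: History=2, Statistics=1, Latin=2, Art=2, Calculus=3, Music=3. Every pair that conflicts lands in different time slots.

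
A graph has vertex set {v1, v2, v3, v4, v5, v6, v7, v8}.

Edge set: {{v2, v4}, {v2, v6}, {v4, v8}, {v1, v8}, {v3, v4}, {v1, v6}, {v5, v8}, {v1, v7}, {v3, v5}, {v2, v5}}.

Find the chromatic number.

The cycle v1-v8-v5-v2-v6-v1 has odd length 5, so it cannot be 2-colored; at least 3 colors are needed.
A valid assignment using 3 colors: v1=1, v2=2, v3=2, v4=1, v5=1, v6=3, v7=2, v8=2. Every edge joins two different colors.

3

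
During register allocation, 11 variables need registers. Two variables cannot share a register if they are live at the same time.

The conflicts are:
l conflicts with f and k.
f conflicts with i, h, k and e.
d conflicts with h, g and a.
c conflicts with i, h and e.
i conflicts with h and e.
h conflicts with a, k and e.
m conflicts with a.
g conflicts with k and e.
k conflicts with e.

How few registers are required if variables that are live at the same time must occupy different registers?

4

c, i, h, e all conflict with each other, so at least 4 registers are needed.
A valid assignment using 4 registers: l=1, f=3, d=2, c=3, i=4, h=1, m=1, g=1, a=3, k=4, e=2. No two conflicting variables share a register.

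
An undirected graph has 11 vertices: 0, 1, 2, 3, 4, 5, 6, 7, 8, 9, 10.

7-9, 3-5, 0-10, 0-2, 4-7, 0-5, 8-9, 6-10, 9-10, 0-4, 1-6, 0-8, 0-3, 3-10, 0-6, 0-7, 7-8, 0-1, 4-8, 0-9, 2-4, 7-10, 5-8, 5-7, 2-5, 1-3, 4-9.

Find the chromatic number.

5

0, 4, 7, 8, 9 are mutually adjacent (a clique of size 5), so at least 5 colors are needed.
A valid assignment using 5 colors: 0=a, 1=c, 2=b, 3=b, 4=c, 5=c, 6=b, 7=b, 8=e, 9=d, 10=c. Each edge has distinct colors on its endpoints.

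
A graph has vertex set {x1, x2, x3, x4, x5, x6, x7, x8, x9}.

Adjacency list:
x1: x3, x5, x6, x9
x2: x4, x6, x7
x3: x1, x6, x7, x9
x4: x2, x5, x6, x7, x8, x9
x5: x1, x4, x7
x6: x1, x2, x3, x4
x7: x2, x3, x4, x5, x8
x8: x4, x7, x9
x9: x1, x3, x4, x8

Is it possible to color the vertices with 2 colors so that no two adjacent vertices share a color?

x4, x7, x8 form a triangle, so at least 3 colors are needed.
So 2 colors are not enough.

No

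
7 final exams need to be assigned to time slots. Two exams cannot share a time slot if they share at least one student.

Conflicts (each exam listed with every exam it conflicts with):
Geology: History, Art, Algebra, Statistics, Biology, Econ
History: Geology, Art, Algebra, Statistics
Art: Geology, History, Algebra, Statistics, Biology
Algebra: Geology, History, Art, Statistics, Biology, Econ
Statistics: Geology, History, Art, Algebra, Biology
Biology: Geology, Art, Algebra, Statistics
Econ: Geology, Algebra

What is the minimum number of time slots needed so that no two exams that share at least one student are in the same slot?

Geology, History, Art, Algebra, Statistics are mutually in conflict, so at least 5 time slots are needed.
Using 5 time slots: Geology=1, History=5, Art=4, Algebra=2, Statistics=3, Biology=5, Econ=3. Each listed conflict is separated.

5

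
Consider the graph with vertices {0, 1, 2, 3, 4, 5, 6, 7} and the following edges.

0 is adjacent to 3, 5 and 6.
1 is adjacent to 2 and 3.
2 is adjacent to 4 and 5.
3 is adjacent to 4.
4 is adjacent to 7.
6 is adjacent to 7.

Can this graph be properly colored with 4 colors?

The chromatic number is 3. The cycle 0-3-1-2-5-0 has odd length 5, so it cannot be 2-colored; at least 3 colors are needed.
One proper 3-coloring: 0=a, 1=a, 2=b, 3=b, 4=a, 5=c, 6=c, 7=b.
Since 4 ≥ 3, a proper 4-coloring certainly exists.

Yes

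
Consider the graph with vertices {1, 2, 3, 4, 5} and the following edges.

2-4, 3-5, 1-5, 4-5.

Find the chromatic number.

1 and 5 are adjacent, so at least 2 colors are needed.
A valid assignment using 2 colors: 1=b, 2=a, 3=b, 4=b, 5=a. No two adjacent vertices share a color.

2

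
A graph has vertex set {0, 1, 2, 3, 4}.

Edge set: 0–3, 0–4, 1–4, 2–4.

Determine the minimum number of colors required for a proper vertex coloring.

2

2 and 4 are adjacent, so at least 2 colors are needed.
A valid assignment using 2 colors: 0=b, 1=b, 2=b, 3=a, 4=a. Every edge joins two different colors.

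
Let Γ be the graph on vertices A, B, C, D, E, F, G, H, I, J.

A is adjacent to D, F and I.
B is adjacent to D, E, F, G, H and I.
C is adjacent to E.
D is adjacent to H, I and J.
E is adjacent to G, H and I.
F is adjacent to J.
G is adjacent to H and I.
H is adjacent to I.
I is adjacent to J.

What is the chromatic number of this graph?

5

B, E, G, H, I form a clique, so at least 5 colors are needed.
5 colors suffice: color 1 → {C, F, I}; color 2 → {A, B, J}; color 3 → {H}; color 4 → {D, E}; color 5 → {G}. Every edge joins two different colors.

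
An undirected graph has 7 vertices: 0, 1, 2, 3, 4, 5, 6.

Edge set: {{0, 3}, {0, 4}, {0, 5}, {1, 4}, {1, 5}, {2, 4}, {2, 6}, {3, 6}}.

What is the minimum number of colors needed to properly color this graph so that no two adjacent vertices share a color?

3

The cycle 6-3-0-4-2-6 has odd length 5, so it cannot be 2-colored; at least 3 colors are needed.
3 colors suffice: color a → {0, 1, 2}; color b → {4, 5, 6}; color c → {3}. No two adjacent vertices share a color.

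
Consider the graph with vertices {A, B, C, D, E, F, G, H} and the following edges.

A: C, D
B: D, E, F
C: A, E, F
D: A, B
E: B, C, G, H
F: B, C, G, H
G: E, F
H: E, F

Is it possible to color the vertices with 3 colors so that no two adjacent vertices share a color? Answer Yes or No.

The chromatic number is 3. The cycle D-A-C-E-B-D has odd length 5, so it cannot be 2-colored; at least 3 colors are needed.
3 colors suffice: A=1, B=2, C=2, D=3, E=1, F=1, G=2, H=2.
That is already a proper 3-coloring.

Yes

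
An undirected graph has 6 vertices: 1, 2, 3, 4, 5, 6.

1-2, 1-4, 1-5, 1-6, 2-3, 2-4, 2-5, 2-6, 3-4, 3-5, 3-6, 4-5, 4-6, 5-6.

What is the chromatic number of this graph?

5

1, 2, 4, 5, 6 are mutually adjacent (a clique of size 5), so at least 5 colors are needed.
5 colors suffice: color red → {5}; color blue → {4}; color green → {2}; color yellow → {6}; color purple → {1, 3}. No two adjacent vertices share a color.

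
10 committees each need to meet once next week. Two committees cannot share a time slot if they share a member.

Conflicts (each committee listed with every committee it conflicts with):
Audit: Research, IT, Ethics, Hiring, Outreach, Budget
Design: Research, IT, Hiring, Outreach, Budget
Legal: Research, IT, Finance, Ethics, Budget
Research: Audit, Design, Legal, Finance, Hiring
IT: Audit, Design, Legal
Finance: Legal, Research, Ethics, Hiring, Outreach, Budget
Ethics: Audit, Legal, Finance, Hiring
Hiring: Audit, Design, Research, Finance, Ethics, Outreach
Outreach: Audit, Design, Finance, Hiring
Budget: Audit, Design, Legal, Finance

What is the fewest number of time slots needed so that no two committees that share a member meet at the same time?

3

Finance, Hiring, Outreach pairwise conflict, so at least 3 time slots are needed.
Using 3 time slots: Audit=2, Design=2, Legal=1, Research=3, IT=3, Finance=2, Ethics=3, Hiring=1, Outreach=3, Budget=3. No two conflicting committees share a time slot.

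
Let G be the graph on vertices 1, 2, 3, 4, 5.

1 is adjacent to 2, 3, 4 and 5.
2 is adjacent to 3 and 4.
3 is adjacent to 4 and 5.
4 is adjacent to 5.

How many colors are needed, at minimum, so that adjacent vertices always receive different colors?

4

1, 2, 3, 4 form a clique, so at least 4 colors are needed.
4 colors suffice: color red → {1}; color blue → {3}; color green → {4}; color yellow → {2, 5}. No two adjacent vertices share a color.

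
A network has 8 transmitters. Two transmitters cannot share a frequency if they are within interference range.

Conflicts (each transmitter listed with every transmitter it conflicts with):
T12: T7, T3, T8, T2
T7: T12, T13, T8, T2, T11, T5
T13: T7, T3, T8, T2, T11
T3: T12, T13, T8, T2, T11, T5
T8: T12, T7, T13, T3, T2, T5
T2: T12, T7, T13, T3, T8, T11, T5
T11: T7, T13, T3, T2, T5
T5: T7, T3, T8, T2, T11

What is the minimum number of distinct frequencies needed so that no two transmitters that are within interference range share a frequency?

T12, T7, T8, T2 are mutually in conflict, so at least 4 frequencies are needed.
4 frequencies suffice: T12=4, T7=2, T13=4, T3=2, T8=3, T2=1, T11=3, T5=4. Each listed conflict is separated.

4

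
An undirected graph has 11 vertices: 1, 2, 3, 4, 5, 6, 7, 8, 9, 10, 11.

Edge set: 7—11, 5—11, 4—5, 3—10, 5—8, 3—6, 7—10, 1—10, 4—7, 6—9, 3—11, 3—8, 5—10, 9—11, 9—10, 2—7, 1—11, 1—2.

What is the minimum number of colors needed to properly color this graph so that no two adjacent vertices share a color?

5 and 11 are adjacent, so at least 2 colors are needed.
A valid assignment using 2 colors: 1=b, 2=a, 3=b, 4=a, 5=b, 6=a, 7=b, 8=a, 9=b, 10=a, 11=a. Every edge joins two different colors.

2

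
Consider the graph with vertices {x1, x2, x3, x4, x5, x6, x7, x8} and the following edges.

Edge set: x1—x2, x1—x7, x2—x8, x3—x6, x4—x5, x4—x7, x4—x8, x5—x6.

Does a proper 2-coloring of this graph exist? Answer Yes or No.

No

The cycle x8-x2-x1-x7-x4-x8 has odd length 5, so it cannot be 2-colored; at least 3 colors are needed.
So 2 colors are not enough.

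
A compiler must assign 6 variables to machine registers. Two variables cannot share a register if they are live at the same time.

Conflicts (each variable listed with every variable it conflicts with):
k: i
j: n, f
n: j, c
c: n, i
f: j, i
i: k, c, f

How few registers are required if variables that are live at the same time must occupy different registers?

The cycle j-n-c-i-f-j has odd length 5, so it cannot be 2-colored; at least 3 registers are needed.
A valid assignment using 3 registers: k=2, j=3, n=1, c=2, f=2, i=1. Every pair that conflicts lands in different registers.

3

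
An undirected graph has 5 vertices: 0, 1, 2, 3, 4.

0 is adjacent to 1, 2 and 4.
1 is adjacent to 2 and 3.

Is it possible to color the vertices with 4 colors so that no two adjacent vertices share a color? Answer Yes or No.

The chromatic number is 3. 0, 1, 2 form a triangle, so at least 3 colors are needed.
3 colors suffice: color red → {0, 3}; color blue → {1, 4}; color green → {2}.
Since 4 ≥ 3, a proper 4-coloring certainly exists.

Yes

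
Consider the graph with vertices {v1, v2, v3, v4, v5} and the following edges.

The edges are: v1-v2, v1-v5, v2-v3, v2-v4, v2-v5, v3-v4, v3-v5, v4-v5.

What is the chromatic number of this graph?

4

v2, v3, v4, v5 are mutually adjacent (a clique of size 4), so at least 4 colors are needed.
4 colors suffice: color 1 → {v5}; color 2 → {v2}; color 3 → {v1, v3}; color 4 → {v4}. Every edge joins two different colors.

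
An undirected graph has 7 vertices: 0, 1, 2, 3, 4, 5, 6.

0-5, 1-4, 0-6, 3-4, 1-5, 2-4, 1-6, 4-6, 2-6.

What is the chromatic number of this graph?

1, 4, 6 are pairwise adjacent, so at least 3 colors are needed.
A valid assignment using 3 colors: 0=blue, 1=green, 2=green, 3=red, 4=blue, 5=red, 6=red. Every edge joins two different colors.

3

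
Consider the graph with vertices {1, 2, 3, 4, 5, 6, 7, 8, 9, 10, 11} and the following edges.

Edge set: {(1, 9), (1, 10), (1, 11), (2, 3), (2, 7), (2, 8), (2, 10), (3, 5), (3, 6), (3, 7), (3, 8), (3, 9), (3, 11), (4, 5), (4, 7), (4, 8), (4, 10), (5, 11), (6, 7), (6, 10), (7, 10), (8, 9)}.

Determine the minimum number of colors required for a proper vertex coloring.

3

3, 5, 11 form a triangle, so at least 3 colors are needed.
3 colors suffice: color red → {3, 10}; color blue → {1, 5, 7, 8}; color green → {2, 4, 6, 9, 11}. No two adjacent vertices share a color.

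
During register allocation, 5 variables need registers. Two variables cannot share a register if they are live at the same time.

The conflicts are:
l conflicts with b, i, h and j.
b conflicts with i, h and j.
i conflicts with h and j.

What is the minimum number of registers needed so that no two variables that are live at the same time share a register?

l, b, i, j all conflict with each other, so at least 4 registers are needed.
4 registers suffice: register 1 → {i}; register 2 → {b}; register 3 → {l}; register 4 → {h, j}. No two conflicting variables share a register.

4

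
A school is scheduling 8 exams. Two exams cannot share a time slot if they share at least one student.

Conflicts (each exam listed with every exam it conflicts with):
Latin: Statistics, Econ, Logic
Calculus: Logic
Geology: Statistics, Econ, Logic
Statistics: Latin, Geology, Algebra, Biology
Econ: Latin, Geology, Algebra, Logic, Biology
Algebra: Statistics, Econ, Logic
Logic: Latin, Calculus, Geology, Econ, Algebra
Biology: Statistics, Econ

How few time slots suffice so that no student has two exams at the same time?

Geology, Econ, Logic are mutually in conflict, so at least 3 time slots are needed.
3 time slots suffice: time slot 1 → {Statistics, Logic}; time slot 2 → {Calculus, Econ}; time slot 3 → {Latin, Geology, Algebra, Biology}. Each listed conflict is separated.

3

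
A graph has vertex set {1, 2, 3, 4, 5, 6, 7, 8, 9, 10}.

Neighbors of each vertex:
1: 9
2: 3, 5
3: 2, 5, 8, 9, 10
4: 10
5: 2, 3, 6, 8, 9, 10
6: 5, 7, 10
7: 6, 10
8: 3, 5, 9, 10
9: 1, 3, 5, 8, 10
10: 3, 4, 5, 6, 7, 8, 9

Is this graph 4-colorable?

3, 5, 8, 9, 10 are mutually adjacent (a clique of size 5), so at least 5 colors are needed.
So 4 colors are not enough.

No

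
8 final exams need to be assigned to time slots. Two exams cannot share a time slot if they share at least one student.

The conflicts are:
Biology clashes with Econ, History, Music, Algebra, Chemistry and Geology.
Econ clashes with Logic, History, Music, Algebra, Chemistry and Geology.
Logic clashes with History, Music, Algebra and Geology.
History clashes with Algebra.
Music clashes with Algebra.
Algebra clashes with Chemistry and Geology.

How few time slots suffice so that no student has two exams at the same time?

4

Biology, Econ, Algebra, Geology all conflict with each other, so at least 4 time slots are needed.
4 time slots suffice: time slot 1 → {Algebra}; time slot 2 → {Econ}; time slot 3 → {Biology, Logic}; time slot 4 → {History, Music, Chemistry, Geology}. No two conflicting exams share a time slot.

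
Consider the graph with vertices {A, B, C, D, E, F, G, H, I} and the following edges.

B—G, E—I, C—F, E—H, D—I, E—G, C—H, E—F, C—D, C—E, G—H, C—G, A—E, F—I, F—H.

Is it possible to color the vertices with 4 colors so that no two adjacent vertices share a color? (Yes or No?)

The chromatic number is 4. C, E, F, H are mutually adjacent (a clique of size 4), so at least 4 colors are needed.
4 colors suffice: color 1 → {B, D, E}; color 2 → {A, C, I}; color 3 → {H}; color 4 → {F, G}.
That is already a proper 4-coloring.

Yes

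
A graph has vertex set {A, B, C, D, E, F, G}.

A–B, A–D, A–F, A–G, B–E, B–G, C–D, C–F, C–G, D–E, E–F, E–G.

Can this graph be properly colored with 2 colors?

No

A, B, G form a triangle, so at least 3 colors are needed.
So 2 colors are not enough.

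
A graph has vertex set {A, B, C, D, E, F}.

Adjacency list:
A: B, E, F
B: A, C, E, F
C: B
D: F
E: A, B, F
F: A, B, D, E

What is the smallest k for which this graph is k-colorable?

4

A, B, E, F are mutually adjacent (a clique of size 4), so at least 4 colors are needed.
4 colors suffice: color red → {C, F}; color blue → {B, D}; color green → {A}; color yellow → {E}. Each edge has distinct colors on its endpoints.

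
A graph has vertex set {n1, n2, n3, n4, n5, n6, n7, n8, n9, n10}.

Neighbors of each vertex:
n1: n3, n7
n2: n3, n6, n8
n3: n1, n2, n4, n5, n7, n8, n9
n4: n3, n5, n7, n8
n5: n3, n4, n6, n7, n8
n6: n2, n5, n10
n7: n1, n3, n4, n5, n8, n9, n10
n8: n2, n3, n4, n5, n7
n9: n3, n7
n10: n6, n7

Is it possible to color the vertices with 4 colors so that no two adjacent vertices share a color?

No

n3, n4, n5, n7, n8 are pairwise adjacent (a clique of size 5), so at least 5 colors are needed.
So 4 colors are not enough.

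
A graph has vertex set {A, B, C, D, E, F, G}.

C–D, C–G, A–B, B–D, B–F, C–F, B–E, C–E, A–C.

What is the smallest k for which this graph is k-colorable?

C and G are adjacent, so at least 2 colors are needed.
2 colors suffice: A=2, B=1, C=1, D=2, E=2, F=2, G=2. No two adjacent vertices share a color.

2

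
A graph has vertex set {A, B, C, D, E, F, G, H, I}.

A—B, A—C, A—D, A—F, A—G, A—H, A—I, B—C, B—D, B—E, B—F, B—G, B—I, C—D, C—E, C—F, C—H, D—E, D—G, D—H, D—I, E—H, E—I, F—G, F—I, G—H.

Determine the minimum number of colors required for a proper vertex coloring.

4

A, D, G, H are pairwise adjacent (a clique of size 4), so at least 4 colors are needed.
One proper 4-coloring: A=1, B=3, C=4, D=2, E=1, F=2, G=4, H=3, I=4. Each edge has distinct colors on its endpoints.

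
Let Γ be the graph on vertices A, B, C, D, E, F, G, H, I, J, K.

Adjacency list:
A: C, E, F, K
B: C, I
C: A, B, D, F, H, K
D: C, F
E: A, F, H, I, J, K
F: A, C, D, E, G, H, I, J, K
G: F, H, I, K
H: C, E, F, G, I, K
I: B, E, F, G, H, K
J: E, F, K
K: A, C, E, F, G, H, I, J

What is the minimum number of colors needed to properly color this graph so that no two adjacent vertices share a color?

5

E, F, H, I, K are mutually adjacent (a clique of size 5), so at least 5 colors are needed.
A valid assignment using 5 colors: A=4, B=1, C=3, D=2, E=3, F=1, G=3, H=5, I=4, J=4, K=2. No two adjacent vertices share a color.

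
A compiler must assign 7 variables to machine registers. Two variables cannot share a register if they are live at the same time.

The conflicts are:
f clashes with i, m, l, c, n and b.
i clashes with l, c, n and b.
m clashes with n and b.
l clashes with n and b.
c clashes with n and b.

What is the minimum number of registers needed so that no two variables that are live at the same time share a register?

4

f, i, c, n pairwise conflict, so at least 4 registers are needed.
Using 4 registers: f=1, i=2, m=2, l=4, c=4, n=3, b=3. Every pair that conflicts lands in different registers.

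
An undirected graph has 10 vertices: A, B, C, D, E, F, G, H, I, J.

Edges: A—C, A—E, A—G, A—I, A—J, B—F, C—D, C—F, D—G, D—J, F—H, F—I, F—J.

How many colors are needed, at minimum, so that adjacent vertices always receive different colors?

2

A and J are adjacent, so at least 2 colors are needed.
One proper 2-coloring: A=1, B=2, C=2, D=1, E=2, F=1, G=2, H=2, I=2, J=2. Every edge joins two different colors.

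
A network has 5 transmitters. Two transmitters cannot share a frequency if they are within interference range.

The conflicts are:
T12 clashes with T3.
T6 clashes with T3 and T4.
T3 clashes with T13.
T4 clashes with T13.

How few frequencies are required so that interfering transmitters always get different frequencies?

T12 and T3 conflict, so at least 2 frequencies are needed.
2 frequencies suffice: frequency 1 → {T3, T4}; frequency 2 → {T12, T6, T13}. No two conflicting transmitters share a frequency.

2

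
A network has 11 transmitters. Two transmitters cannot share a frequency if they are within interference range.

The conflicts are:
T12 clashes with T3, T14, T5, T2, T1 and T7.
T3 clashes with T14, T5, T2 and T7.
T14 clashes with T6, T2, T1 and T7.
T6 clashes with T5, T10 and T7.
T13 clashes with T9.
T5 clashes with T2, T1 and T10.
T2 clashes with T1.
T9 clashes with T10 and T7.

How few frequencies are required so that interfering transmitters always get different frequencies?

T12, T14, T2, T1 are mutually in conflict, so at least 4 frequencies are needed.
4 frequencies suffice: T12=2, T3=4, T14=1, T6=2, T13=2, T5=1, T2=3, T1=4, T9=1, T10=3, T7=3. Each listed conflict is separated.

4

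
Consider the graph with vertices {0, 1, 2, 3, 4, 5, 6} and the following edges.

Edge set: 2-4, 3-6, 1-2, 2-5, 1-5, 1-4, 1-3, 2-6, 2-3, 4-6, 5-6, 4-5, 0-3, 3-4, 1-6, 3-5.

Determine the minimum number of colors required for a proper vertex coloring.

6

1, 2, 3, 4, 5, 6 are pairwise adjacent (a clique of size 6), so at least 6 colors are needed.
One proper 6-coloring: 0=blue, 1=orange, 2=purple, 3=red, 4=blue, 5=green, 6=yellow. Every edge joins two different colors.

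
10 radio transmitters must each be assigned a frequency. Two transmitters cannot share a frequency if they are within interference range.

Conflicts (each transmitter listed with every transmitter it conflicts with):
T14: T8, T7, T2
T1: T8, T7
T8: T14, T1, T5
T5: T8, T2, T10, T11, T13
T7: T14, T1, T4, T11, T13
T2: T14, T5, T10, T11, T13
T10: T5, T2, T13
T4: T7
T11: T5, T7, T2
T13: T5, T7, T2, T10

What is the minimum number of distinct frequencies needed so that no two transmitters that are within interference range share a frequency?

4

T5, T2, T10, T13 are mutually in conflict, so at least 4 frequencies are needed.
4 frequencies suffice: frequency 1 → {T8, T7, T2}; frequency 2 → {T14, T1, T5, T4}; frequency 3 → {T11, T13}; frequency 4 → {T10}. Every pair that conflicts lands in different frequencies.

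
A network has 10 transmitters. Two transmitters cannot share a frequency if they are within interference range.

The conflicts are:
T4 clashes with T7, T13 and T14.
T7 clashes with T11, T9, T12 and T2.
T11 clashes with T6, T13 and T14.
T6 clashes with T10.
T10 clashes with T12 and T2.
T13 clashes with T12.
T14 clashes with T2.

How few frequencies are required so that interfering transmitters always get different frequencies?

3

The cycle T14-T11-T6-T10-T2-T14 has odd length 5, so it cannot be 2-colored; at least 3 frequencies are needed.
3 frequencies suffice: frequency 1 → {T7, T10, T13, T14}; frequency 2 → {T4, T11, T9, T12, T2}; frequency 3 → {T6}. Every pair that conflicts lands in different frequencies.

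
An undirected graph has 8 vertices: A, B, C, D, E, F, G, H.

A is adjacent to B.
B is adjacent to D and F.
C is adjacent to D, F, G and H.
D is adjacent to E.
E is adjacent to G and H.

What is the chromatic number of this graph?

2

E and H are adjacent, so at least 2 colors are needed.
A valid assignment using 2 colors: A=blue, B=red, C=red, D=blue, E=red, F=blue, G=blue, H=blue. Each edge has distinct colors on its endpoints.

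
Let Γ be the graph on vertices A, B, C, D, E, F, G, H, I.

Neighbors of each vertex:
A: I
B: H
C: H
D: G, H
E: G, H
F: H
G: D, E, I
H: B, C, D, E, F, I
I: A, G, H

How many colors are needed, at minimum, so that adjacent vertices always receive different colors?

2

F and H are adjacent, so at least 2 colors are needed.
One proper 2-coloring: A=1, B=2, C=2, D=2, E=2, F=2, G=1, H=1, I=2. Every edge joins two different colors.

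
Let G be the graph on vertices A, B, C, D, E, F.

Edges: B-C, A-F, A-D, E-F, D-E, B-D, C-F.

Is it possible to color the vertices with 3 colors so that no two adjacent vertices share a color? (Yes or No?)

The chromatic number is 3. The cycle C-F-A-D-B-C has odd length 5, so it cannot be 2-colored; at least 3 colors are needed.
3 colors suffice: color red → {D, F}; color blue → {A, B, E}; color green → {C}.
That is already a proper 3-coloring.

Yes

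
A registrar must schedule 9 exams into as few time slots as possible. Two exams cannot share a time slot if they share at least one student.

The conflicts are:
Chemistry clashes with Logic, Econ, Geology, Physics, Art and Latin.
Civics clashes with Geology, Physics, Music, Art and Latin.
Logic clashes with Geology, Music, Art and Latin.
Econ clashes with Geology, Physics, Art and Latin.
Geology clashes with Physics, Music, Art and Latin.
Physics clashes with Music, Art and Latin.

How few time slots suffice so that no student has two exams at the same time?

5

Chemistry, Econ, Geology, Physics, Latin are mutually in conflict, so at least 5 time slots are needed.
A valid assignment using 5 time slots: Chemistry=4, Civics=4, Logic=2, Econ=5, Geology=1, Physics=2, Music=3, Art=3, Latin=3. Each listed conflict is separated.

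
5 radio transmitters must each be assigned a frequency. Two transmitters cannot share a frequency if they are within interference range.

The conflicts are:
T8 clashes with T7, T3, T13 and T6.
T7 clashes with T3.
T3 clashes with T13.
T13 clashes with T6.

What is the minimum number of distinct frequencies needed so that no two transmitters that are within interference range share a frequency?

T8, T13, T6 all conflict with each other, so at least 3 frequencies are needed.
3 frequencies suffice: frequency 1 → {T8}; frequency 2 → {T7, T13}; frequency 3 → {T3, T6}. No two conflicting transmitters share a frequency.

3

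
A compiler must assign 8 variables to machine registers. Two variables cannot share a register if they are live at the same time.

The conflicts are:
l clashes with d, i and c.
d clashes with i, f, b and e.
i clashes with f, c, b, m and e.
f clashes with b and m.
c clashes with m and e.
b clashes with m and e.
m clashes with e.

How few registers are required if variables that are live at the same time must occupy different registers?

4

i, b, m, e pairwise conflict, so at least 4 registers are needed.
4 registers suffice: register 1 → {i}; register 2 → {c, b}; register 3 → {l, f, e}; register 4 → {d, m}. Every pair that conflicts lands in different registers.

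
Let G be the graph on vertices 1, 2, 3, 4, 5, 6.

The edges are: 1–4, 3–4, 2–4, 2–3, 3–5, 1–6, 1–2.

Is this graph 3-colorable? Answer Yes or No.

The chromatic number is 3. 1, 2, 4 are pairwise adjacent, so at least 3 colors are needed.
One proper 3-coloring: 1=c, 2=b, 3=c, 4=a, 5=a, 6=a.
That is already a proper 3-coloring.

Yes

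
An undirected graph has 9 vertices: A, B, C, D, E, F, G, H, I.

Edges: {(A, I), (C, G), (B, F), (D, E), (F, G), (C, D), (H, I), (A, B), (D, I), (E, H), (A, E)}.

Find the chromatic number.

The cycle C-G-F-B-A-E-D-C has odd length 7, so it cannot be 2-colored; at least 3 colors are needed.
3 colors suffice: color 1 → {A, D, G, H}; color 2 → {B, C, E, I}; color 3 → {F}. No two adjacent vertices share a color.

3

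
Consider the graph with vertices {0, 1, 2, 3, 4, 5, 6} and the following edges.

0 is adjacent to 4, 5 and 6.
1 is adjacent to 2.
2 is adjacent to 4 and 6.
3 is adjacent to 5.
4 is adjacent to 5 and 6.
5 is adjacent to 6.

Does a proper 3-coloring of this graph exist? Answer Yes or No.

0, 4, 5, 6 form a clique, so at least 4 colors are needed.
So 3 colors are not enough.

No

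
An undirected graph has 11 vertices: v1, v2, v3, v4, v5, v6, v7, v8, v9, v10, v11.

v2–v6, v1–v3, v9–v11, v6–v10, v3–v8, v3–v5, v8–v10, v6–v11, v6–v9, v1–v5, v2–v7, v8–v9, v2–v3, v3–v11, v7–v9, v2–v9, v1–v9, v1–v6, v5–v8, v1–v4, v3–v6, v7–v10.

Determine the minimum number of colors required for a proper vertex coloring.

v3, v5, v8 are mutually adjacent, so at least 3 colors are needed.
One proper 3-coloring: v1=3, v2=3, v3=1, v4=1, v5=2, v6=2, v7=2, v8=3, v9=1, v10=1, v11=3. No two adjacent vertices share a color.

3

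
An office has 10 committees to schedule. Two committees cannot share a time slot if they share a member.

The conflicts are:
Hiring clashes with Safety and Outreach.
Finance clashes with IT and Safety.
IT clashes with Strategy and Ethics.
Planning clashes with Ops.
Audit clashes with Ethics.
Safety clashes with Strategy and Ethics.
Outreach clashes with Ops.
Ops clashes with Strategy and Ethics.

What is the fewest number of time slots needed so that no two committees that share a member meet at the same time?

3

The cycle Outreach-Ops-Ethics-Safety-Hiring-Outreach has odd length 5, so it cannot be 2-colored; at least 3 time slots are needed.
A valid assignment using 3 time slots: Hiring=3, Finance=1, IT=2, Planning=1, Audit=2, Safety=2, Outreach=1, Ops=2, Strategy=1, Ethics=1. Each listed conflict is separated.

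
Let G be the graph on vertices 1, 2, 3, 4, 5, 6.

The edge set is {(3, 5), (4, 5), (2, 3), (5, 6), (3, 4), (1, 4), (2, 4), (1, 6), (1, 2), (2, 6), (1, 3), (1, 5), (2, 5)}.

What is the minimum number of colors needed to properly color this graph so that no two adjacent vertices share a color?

5

1, 2, 3, 4, 5 are pairwise adjacent (a clique of size 5), so at least 5 colors are needed.
5 colors suffice: color a → {1}; color b → {5}; color c → {2}; color d → {3, 6}; color e → {4}. Every edge joins two different colors.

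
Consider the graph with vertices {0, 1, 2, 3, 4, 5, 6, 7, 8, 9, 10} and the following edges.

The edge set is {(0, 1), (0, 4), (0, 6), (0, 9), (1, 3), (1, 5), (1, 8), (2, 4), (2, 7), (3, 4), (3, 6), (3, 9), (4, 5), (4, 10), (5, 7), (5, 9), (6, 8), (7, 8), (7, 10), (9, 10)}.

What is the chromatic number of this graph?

7 and 8 are adjacent, so at least 2 colors are needed.
2 colors suffice: color red → {1, 4, 6, 7, 9}; color blue → {0, 2, 3, 5, 8, 10}. Each edge has distinct colors on its endpoints.

2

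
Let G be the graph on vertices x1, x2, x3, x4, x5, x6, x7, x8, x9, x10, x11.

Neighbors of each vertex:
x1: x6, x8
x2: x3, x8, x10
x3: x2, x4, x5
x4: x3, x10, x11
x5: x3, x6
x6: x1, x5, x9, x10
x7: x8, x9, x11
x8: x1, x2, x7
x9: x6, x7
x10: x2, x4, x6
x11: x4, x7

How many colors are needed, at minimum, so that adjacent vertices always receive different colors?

The cycle x8-x1-x6-x10-x2-x8 has odd length 5, so it cannot be 2-colored; at least 3 colors are needed.
A valid assignment using 3 colors: x1=3, x2=1, x3=2, x4=1, x5=3, x6=1, x7=1, x8=2, x9=2, x10=2, x11=2. No two adjacent vertices share a color.

3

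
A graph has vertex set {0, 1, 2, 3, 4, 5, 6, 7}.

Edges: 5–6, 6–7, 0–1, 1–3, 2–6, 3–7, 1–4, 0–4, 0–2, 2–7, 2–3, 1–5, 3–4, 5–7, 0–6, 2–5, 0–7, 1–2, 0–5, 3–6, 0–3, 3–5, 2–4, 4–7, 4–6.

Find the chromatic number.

6

0, 2, 3, 5, 6, 7 are mutually adjacent (a clique of size 6), so at least 6 colors are needed.
A valid assignment using 6 colors: 0=green, 1=purple, 2=blue, 3=red, 4=yellow, 5=yellow, 6=purple, 7=orange. Each edge has distinct colors on its endpoints.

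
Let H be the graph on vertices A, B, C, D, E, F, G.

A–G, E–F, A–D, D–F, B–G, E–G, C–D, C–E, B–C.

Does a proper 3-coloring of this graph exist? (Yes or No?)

The chromatic number is 3. The cycle E-F-D-A-G-E has odd length 5, so it cannot be 2-colored; at least 3 colors are needed.
A valid assignment using 3 colors: A=3, B=1, C=2, D=1, E=1, F=2, G=2.
That is already a proper 3-coloring.

Yes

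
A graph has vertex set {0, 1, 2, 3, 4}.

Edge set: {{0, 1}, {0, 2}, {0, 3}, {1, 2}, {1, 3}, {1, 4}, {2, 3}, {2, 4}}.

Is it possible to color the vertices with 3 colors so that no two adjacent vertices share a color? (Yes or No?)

0, 1, 2, 3 form a clique, so at least 4 colors are needed.
So 3 colors are not enough.

No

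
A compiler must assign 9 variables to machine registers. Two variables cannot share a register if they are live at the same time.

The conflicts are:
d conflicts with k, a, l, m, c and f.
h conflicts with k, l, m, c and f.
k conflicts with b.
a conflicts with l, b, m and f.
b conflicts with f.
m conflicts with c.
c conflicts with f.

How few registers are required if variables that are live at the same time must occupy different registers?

3

d, m, c all conflict with each other, so at least 3 registers are needed.
3 registers suffice: register 1 → {d, h, b}; register 2 → {k, l, m, f}; register 3 → {a, c}. Every pair that conflicts lands in different registers.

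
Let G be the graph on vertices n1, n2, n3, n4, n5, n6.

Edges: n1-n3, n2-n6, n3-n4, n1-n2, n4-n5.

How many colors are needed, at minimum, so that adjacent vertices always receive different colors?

2

n1 and n3 are adjacent, so at least 2 colors are needed.
2 colors suffice: color 1 → {n1, n4, n6}; color 2 → {n2, n3, n5}. Each edge has distinct colors on its endpoints.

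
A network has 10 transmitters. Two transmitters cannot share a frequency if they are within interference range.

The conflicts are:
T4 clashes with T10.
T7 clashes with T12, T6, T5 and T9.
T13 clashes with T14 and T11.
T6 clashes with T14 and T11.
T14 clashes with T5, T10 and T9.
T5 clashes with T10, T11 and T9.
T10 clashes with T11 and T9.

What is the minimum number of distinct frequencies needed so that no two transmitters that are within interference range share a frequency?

4

T14, T5, T10, T9 are mutually in conflict, so at least 4 frequencies are needed.
4 frequencies suffice: frequency 1 → {T7, T13, T10}; frequency 2 → {T4, T12, T14, T11}; frequency 3 → {T6, T5}; frequency 4 → {T9}. Each listed conflict is separated.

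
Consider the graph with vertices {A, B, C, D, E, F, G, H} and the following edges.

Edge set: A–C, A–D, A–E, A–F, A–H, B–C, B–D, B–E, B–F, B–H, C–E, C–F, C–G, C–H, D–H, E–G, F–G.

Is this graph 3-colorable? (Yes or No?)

The chromatic number is 3. A, D, H form a triangle, so at least 3 colors are needed.
A valid assignment using 3 colors: A=2, B=2, C=1, D=1, E=3, F=3, G=2, H=3.
That is already a proper 3-coloring.

Yes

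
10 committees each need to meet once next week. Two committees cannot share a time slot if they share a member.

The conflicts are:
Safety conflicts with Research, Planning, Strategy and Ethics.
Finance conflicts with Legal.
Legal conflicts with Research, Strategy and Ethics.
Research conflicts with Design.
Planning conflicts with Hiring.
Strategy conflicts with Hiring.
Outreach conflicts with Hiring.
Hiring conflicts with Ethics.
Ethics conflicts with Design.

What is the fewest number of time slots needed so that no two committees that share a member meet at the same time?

Safety and Planning conflict, so at least 2 time slots are needed.
Using 2 time slots: Safety=1, Finance=2, Legal=1, Research=2, Planning=2, Strategy=2, Outreach=2, Hiring=1, Ethics=2, Design=1. Every pair that conflicts lands in different time slots.

2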